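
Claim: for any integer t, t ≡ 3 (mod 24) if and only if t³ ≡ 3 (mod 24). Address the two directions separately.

[⇐] Suppose t³ ≡ 3 (mod 24). The only residue r in {0, …, 23} with r³ ≡ 3 (mod 24) is r = 3, so t ≡ 3 (mod 24).

[⇒] Suppose t ≡ 3 (mod 24). Write t = 24j + 3. Then (24j + 3)³ = 13824j³ + 5184j² + 648j + 27 = 24(576j³ + 216j² + 27j + 1) + 3, so t³ ≡ 3 (mod 24).

Equivalent; both directions hold.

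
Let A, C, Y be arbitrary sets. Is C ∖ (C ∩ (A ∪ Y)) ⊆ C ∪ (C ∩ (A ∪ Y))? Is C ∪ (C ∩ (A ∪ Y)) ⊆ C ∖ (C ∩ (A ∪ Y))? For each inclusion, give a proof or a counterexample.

Forward inclusion. Let x ∈ C ∖ (C ∩ (A ∪ Y)). Then x ∈ C and x ∉ A, Y, from which x ∈ C ∪ (C ∩ (A ∪ Y)).

Reverse inclusion. This inclusion fails. Take A = {1}, C = {1}, Y = ∅; then 1 ∈ C ∪ (C ∩ (A ∪ Y)) but 1 ∉ C ∖ (C ∩ (A ∪ Y)).

Only the forward inclusion holds.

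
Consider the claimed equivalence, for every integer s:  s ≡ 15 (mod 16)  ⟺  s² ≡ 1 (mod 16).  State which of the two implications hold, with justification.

[⇐] This fails: take s = 1. Then 1² = 1 ≡ 1 (mod 16), yet 1 ≡ 1 (mod 16), not 15.

[⇒] Suppose s ≡ 15 (mod 16). Write s = 16j + 15. Then (16j + 15)² = 256j² + 480j + 225 = 16(16j² + 30j + 14) + 1, so s² ≡ 1 (mod 16).

Only the forward implication holds.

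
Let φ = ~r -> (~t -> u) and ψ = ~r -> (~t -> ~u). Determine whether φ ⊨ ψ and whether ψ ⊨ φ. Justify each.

Forward direction. This fails. Under t = F, u = T, r = F, the left side is true but the right side is false.

Converse. This fails. Under t = F, u = F, r = F, the left side is false but the right side is true.

Neither implication holds.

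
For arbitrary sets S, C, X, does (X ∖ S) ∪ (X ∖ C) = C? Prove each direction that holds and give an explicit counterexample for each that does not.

(⊆) fails and (⊇) fails.

(⊆) This inclusion fails. Take S = ∅, C = ∅, X = {1}; then 1 ∈ (X ∖ S) ∪ (X ∖ C) but 1 ∉ C.

(⊇) This inclusion fails. Take S = ∅, C = {1}, X = ∅; then 1 ∈ C but 1 ∉ (X ∖ S) ∪ (X ∖ C).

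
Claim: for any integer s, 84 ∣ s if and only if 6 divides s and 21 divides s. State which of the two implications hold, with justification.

Not equivalent: only (⇒) holds.

(⟹) If 84 ∣ s, write s = 84q. Since 84 = 14·6, s = 6·(14q), so 6 ∣ s; and since 84 = 4·21, s = 21·(4q), so 21 ∣ s.

(⟸) This fails: take s = 42. Both 6 ∣ 42 and 21 ∣ 42, yet 42 is not a multiple of 84 (since 42 = 0·84 + 42), so 84 ∤ 42.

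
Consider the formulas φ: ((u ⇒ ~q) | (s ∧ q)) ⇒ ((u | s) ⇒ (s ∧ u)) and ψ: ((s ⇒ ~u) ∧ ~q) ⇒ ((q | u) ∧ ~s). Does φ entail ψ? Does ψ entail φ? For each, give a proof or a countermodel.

(⇒) This fails. Under s = F, q = F, u = F, the left side is true but the right side is false.

(⇐) This fails. Under s = T, q = T, u = F, the left side is false but the right side is true.

Neither direction holds.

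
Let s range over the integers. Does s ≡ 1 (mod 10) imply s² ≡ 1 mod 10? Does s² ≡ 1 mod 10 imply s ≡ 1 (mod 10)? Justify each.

(⇒) holds; (⇐) fails.

(⇒) Suppose s ≡ 1 (mod 10). Write s = 10j + 1. Then (10j + 1)² = 100j² + 20j + 1 = 10(10j² + 2j) + 1, so s² ≡ 1 (mod 10).

(⇐) This fails: take s = 9. Then 9² = 81 ≡ 1 (mod 10), yet 9 ≡ 9 (mod 10), not 1.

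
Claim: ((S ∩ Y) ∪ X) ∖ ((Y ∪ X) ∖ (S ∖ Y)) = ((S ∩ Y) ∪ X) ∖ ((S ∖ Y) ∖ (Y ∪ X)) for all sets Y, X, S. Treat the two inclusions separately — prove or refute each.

(⟹) Let x ∈ ((S ∩ Y) ∪ X) ∖ ((Y ∪ X) ∖ (S ∖ Y)). Then x ∈ X ∩ S and x ∉ Y, from which x ∈ ((S ∩ Y) ∪ X) ∖ ((S ∖ Y) ∖ (Y ∪ X)).

(⟸) This inclusion fails. Take Y = ∅, X = {1}, S = ∅; then 1 ∈ ((S ∩ Y) ∪ X) ∖ ((S ∖ Y) ∖ (Y ∪ X)) but 1 ∉ ((S ∩ Y) ∪ X) ∖ ((Y ∪ X) ∖ (S ∖ Y)).

Only the forward inclusion holds.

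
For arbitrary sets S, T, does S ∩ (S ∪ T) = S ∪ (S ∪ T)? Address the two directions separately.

(⟸) This inclusion fails. Take S = ∅, T = {1}; then 1 ∈ S ∪ (S ∪ T) but 1 ∉ S ∩ (S ∪ T).

(⟹) Let x ∈ S ∩ (S ∪ T). Then either x ∈ S and x ∉ T; or x ∈ S ∩ T. In each case x ∈ S ∪ (S ∪ T), so S ∩ (S ∪ T) ⊆ S ∪ (S ∪ T).

The sets are not equal: only the forward inclusion holds.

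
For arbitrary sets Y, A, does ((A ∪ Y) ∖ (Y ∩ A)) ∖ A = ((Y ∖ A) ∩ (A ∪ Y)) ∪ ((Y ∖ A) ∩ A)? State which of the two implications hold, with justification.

(⊆) Let x ∈ ((A ∪ Y) ∖ (Y ∩ A)) ∖ A. Then x ∈ Y and x ∉ A, from which x ∈ ((Y ∖ A) ∩ (A ∪ Y)) ∪ ((Y ∖ A) ∩ A).

(⊇) Let x ∈ ((Y ∖ A) ∩ (A ∪ Y)) ∪ ((Y ∖ A) ∩ A). Then x ∈ Y and x ∉ A, from which x ∈ ((A ∪ Y) ∖ (Y ∩ A)) ∖ A.

Both inclusions hold; the sets are equal.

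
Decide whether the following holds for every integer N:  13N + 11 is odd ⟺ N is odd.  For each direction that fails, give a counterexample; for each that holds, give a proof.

[⇒] This fails: N = 2 gives 13N + 11 = 37, which is odd, but 2 is even, not odd.

[⇐] This also fails: N = 1 is odd, but 13N + 11 = 24 is even, not odd.

Both directions fail.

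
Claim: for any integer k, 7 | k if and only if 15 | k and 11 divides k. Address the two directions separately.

Forward direction. This fails: take k = 7. Certainly 7 ∣ 7, but 15 ∤ 7.

Converse. This fails: take k = 165. Both 15 ∣ 165 and 11 ∣ 165, yet 165 is not a multiple of 7 (since 165 = 23·7 + 4), so 7 ∤ 165.

Neither implication holds.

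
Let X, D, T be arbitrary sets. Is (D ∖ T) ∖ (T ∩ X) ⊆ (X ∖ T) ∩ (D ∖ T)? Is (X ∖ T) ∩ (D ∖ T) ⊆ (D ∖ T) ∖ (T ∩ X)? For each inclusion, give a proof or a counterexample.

The sets are not equal: only the reverse inclusion holds.

Forward inclusion. This inclusion fails. Take X = ∅, D = {1}, T = ∅; then 1 ∈ (D ∖ T) ∖ (T ∩ X) but 1 ∉ (X ∖ T) ∩ (D ∖ T).

Reverse inclusion. Let x ∈ (X ∖ T) ∩ (D ∖ T). Then x ∈ X ∩ D and x ∉ T, from which x ∈ (D ∖ T) ∖ (T ∩ X).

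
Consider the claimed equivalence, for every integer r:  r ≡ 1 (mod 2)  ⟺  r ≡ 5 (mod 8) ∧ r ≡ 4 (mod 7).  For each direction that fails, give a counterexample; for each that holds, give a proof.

[⇒] This fails: r = 1 gives 1 ≡ 1 (mod 2) but 1 ≡ 1 (mod 8), so the conjunction on the right does not hold.

[⇐] Conversely, if r ≡ 5 (mod 8) and r ≡ 4 (mod 7), then by the Chinese remainder theorem r ≡ 53 (mod 56). Since 53 ≡ 1 (mod 2) and 2 ∣ 56, we get r ≡ 1 (mod 2).

Not equivalent: only (⇐) holds.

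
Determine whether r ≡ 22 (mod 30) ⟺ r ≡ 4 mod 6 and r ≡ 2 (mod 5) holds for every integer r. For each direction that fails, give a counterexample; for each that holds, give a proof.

Both directions hold; the statement is true.

(⇒) Suppose r ≡ 22 (mod 30); write r = 30j + 22. Since 6 ∣ 30, reducing mod 6 gives r ≡ 22 ≡ 4 (mod 6); since 5 ∣ 30, reducing mod 5 gives r ≡ 22 ≡ 2 (mod 5).

(⇐) Conversely, if r ≡ 4 (mod 6) and r ≡ 2 (mod 5), then by the Chinese remainder theorem r ≡ 22 (mod 30). This is exactly r ≡ 22 (mod 30).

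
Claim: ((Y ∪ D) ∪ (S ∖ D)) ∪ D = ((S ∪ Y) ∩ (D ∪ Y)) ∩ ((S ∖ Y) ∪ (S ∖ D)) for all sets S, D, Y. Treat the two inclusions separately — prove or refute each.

The sets are not equal: only the reverse inclusion holds.

(⊆) This inclusion fails. Take S = {1}, D = ∅, Y = ∅; then 1 ∈ ((Y ∪ D) ∪ (S ∖ D)) ∪ D but 1 ∉ ((S ∪ Y) ∩ (D ∪ Y)) ∩ ((S ∖ Y) ∪ (S ∖ D)).

(⊇) Let x ∈ ((S ∪ Y) ∩ (D ∪ Y)) ∩ ((S ∖ Y) ∪ (S ∖ D)). Then either x ∈ S ∩ D and x ∉ Y; or x ∈ S ∩ Y and x ∉ D. In each case x ∈ ((Y ∪ D) ∪ (S ∖ D)) ∪ D, so ((S ∪ Y) ∩ (D ∪ Y)) ∩ ((S ∖ Y) ∪ (S ∖ D)) ⊆ ((Y ∪ D) ∪ (S ∖ D)) ∪ D.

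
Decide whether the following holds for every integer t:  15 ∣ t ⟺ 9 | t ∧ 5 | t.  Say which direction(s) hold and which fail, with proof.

[⇒] This fails: take t = 15. Certainly 15 ∣ 15, but 9 ∤ 15.

[⇐] Suppose 9 ∣ t and 5 ∣ t. Any common multiple of 9 and 5 is a multiple of their lcm; here gcd(9, 5) = 1, so lcm(9, 5) = 9·5 = 45, so 45 ∣ t. Since 15 ∣ 45, it follows that 15 ∣ t.

Not equivalent: only (⇐) holds.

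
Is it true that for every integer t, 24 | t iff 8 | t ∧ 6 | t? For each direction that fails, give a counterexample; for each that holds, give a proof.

Both implications hold.

(⟸) Suppose 8 ∣ t and 6 ∣ t. Any common multiple of 8 and 6 is a multiple of their lcm; here lcm(8, 6) = 8·6/gcd(8, 6) = 48/2 = 24, so 24 ∣ t.

(⟹) If 24 ∣ t, write t = 24q. Since 24 = 3·8, t = 8·(3q), so 8 ∣ t; and since 24 = 4·6, t = 6·(4q), so 6 ∣ t.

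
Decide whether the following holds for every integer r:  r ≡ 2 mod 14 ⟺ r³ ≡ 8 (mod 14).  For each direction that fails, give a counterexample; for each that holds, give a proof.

Converse. This fails: take r = 4. Then 4³ = 64 ≡ 8 (mod 14), yet 4 ≡ 4 (mod 14), not 2.

Forward direction. Suppose r ≡ 2 mod 14. Write r = 14j + 2. Then (14j + 2)³ = 2744j³ + 1176j² + 168j + 8 = 14(196j³ + 84j² + 12j) + 8, so r³ ≡ 8 (mod 14).

Not equivalent: only (⇒) holds.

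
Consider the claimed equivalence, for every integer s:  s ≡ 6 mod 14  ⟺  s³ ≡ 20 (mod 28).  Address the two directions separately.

Converse. This fails: take s = 10. Then 10³ = 1000 ≡ 20 (mod 28), yet 10 ≡ 10 (mod 14), not 6.

Forward direction. Suppose s ≡ 6 (mod 14). Working modulo 28, s ∈ {6, 20}; for each such r, r³ ≡ 20 (mod 28).

The forward direction holds; the converse fails.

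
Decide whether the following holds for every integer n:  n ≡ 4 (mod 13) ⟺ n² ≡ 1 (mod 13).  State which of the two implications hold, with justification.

Neither direction holds.

[⇒] This fails: take n = 4. Then 4 ≡ 4 (mod 13), but 4² = 16 ≡ 3 (mod 13), not 1.

[⇐] This fails: take n = 1. Then 1² = 1 ≡ 1 (mod 13), yet 1 ≡ 1 (mod 13), not 4.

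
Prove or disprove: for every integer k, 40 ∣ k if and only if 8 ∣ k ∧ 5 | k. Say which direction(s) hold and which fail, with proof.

(⟸) Suppose 8 ∣ k and 5 ∣ k. Any common multiple of 8 and 5 is a multiple of their lcm; here gcd(8, 5) = 1, so lcm(8, 5) = 8·5 = 40, so 40 ∣ k.

(⟹) If 40 ∣ k, write k = 40q. Since 40 = 5·8, k = 8·(5q), so 8 ∣ k; and since 40 = 8·5, k = 5·(8q), so 5 ∣ k.

Equivalent; both directions hold.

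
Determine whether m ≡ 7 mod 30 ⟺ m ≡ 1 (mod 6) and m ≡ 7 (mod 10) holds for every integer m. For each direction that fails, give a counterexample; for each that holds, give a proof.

Forward direction. Suppose m ≡ 7 (mod 30); write m = 30j + 7. Since 6 ∣ 30, reducing mod 6 gives m ≡ 7 ≡ 1 (mod 6); since 10 ∣ 30, reducing mod 10 gives m ≡ 7 (mod 10).

Converse. If m ≡ 1 (mod 6) and m ≡ 7 (mod 10), then by the Chinese remainder theorem m ≡ 7 (mod 30). This is exactly m ≡ 7 (mod 30).

Both implications hold.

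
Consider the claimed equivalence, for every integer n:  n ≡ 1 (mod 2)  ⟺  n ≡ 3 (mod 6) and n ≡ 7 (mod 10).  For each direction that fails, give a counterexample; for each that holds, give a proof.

(⟹) This fails: n = 1 gives 1 ≡ 1 (mod 2) but 1 ≡ 1 (mod 6), so the conjunction on the right does not hold.

(⟸) Conversely, if n ≡ 3 (mod 6) and n ≡ 7 (mod 10), then by the Chinese remainder theorem n ≡ 27 (mod 30). Since 27 ≡ 1 (mod 2) and 2 ∣ 30, we get n ≡ 1 (mod 2).

Only the converse holds.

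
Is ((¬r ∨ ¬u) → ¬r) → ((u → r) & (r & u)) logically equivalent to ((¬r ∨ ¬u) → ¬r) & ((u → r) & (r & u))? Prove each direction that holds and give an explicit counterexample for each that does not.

Only the reverse direction holds.

Forward direction. This fails. Under u = F, r = T, the left side is true but the right side is false.

Converse. Assume the antecedent. If u is true, the antecedent forces (u = T, r = T), and the consequent holds there. If u is false, the antecedent cannot hold. Either way the consequent holds.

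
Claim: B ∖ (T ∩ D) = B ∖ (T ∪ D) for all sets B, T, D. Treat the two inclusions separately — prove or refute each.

The sets are not equal: only the reverse inclusion holds.

(⊆) This inclusion fails. Take B = {1}, T = {1}, D = ∅; then 1 ∈ B ∖ (T ∩ D) but 1 ∉ B ∖ (T ∪ D).

(⊇) Let x ∈ B ∖ (T ∪ D). Then x ∈ B and x ∉ T, D, from which x ∈ B ∖ (T ∩ D).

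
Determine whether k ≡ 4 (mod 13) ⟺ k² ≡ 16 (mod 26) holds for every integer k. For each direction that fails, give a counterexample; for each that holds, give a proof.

Neither direction holds.

(⟹) This fails: take k = 17. Then 17 ≡ 4 (mod 13), but 17² = 289 ≡ 3 (mod 26), not 16.

(⟸) This fails: take k = 22. Then 22² = 484 ≡ 16 (mod 26), yet 22 ≡ 9 (mod 13), not 4.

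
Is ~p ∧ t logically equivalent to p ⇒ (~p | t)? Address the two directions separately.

Not equivalent: only (⇒) holds.

(⟹) Assume the antecedent. If t is true, p ⇒ (~p | t) reduces to true regardless of the other variables. If t is false, the antecedent cannot hold. Either way p ⇒ (~p | t) holds.

(⟸) This fails. Under t = F, p = F, the left side is false but the right side is true.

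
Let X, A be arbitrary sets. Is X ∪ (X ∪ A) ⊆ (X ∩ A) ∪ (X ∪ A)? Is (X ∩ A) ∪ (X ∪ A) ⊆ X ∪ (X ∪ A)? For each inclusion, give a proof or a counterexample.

Both inclusions hold.

(⊆) Let x ∈ X ∪ (X ∪ A). Then either x ∈ X and x ∉ A; or x ∈ A and x ∉ X; or x ∈ X ∩ A. In each case x ∈ (X ∩ A) ∪ (X ∪ A), so X ∪ (X ∪ A) ⊆ (X ∩ A) ∪ (X ∪ A).

(⊇) Let x ∈ (X ∩ A) ∪ (X ∪ A). Then either x ∈ X and x ∉ A; or x ∈ A and x ∉ X; or x ∈ X ∩ A. In each case x ∈ X ∪ (X ∪ A), so (X ∩ A) ∪ (X ∪ A) ⊆ X ∪ (X ∪ A).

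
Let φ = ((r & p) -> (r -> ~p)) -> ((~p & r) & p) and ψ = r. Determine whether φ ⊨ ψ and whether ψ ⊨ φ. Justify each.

(⇒) holds; (⇐) fails.

(⟹) Assume the antecedent. If p is true, the antecedent forces (p = T, r = T), and r holds there. If p is false, the antecedent cannot hold. Either way r holds.

(⟸) This fails. Under p = F, r = T, the left side is false but the right side is true.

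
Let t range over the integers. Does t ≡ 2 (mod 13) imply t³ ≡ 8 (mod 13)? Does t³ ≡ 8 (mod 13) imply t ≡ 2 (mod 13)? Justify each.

(⇒) Suppose t ≡ 2 (mod 13). Write t = 13j + 2. Then (13j + 2)³ = 2197j³ + 1014j² + 156j + 8 = 13(169j³ + 78j² + 12j) + 8, so t³ ≡ 8 (mod 13).

(⇐) This fails: take t = 5. Then 5³ = 125 ≡ 8 (mod 13), yet 5 ≡ 5 (mod 13), not 2.

Not equivalent: only (⇒) holds.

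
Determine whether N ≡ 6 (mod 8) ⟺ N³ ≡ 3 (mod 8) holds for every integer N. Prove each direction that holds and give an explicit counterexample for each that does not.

Both directions fail.

(⇒) This fails: take N = 6. Then 6 ≡ 6 (mod 8), but 6³ = 216 ≡ 0 (mod 8), not 3.

(⇐) This fails: take N = 3. Then 3³ = 27 ≡ 3 (mod 8), yet 3 ≡ 3 (mod 8), not 6.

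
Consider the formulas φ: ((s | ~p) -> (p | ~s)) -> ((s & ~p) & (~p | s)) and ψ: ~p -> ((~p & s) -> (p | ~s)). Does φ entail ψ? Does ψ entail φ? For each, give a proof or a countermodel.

(→) This fails. Under p = F, s = T, the left side is true but the right side is false.

(←) This fails. Under p = F, s = F, the left side is false but the right side is true.

Both directions fail.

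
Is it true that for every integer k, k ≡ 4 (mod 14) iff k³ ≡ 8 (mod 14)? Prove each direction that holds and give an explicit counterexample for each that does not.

Only the forward implication holds.

[⇒] Suppose k ≡ 4 (mod 14). Write k = 14j + 4. Then (14j + 4)³ = 2744j³ + 2352j² + 672j + 64 = 14(196j³ + 168j² + 48j + 4) + 8, so k³ ≡ 8 (mod 14).

[⇐] This fails: take k = 2. Then 2³ = 8 ≡ 8 (mod 14), yet 2 ≡ 2 (mod 14), not 4.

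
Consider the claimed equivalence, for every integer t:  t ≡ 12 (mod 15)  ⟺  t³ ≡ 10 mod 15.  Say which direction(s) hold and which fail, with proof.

(→) This fails: take t = 12. Then 12 ≡ 12 (mod 15), but 12³ = 1728 ≡ 3 (mod 15), not 10.

(←) This fails: take t = 10. Then 10³ = 1000 ≡ 10 (mod 15), yet 10 ≡ 10 (mod 15), not 12.

(⇒) fails and (⇐) fails.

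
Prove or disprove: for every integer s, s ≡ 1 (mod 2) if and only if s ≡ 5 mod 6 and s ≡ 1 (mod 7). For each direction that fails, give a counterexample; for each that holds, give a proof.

The forward direction fails; the converse holds.

(→) This fails: s = 1 gives 1 ≡ 1 (mod 2) but 1 ≡ 1 (mod 6), so the conjunction on the right does not hold.

(←) Conversely, if s ≡ 5 (mod 6) and s ≡ 1 (mod 7), then by the Chinese remainder theorem s ≡ 29 (mod 42). Since 29 ≡ 1 (mod 2) and 2 ∣ 42, we get s ≡ 1 (mod 2).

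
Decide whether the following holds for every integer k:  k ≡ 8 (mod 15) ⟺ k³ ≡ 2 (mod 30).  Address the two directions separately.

(⇒) fails; (⇐) holds.

(⇐) The residues r modulo 30 with r³ ≡ 2 (mod 30) are exactly {8}, and each is ≡ 8 (mod 15).

(⇒) This fails: take k = 23. Then 23 ≡ 8 (mod 15), but 23³ = 12167 ≡ 17 (mod 30), not 2.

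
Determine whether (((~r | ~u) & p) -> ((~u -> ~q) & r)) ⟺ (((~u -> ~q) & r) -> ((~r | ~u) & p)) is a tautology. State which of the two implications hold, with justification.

Both directions fail.

(⇒) This fails. Under p = F, u = F, r = T, q = F, the left side is true but the right side is false.

(⇐) This fails. Under p = T, u = F, r = F, q = F, the left side is false but the right side is true.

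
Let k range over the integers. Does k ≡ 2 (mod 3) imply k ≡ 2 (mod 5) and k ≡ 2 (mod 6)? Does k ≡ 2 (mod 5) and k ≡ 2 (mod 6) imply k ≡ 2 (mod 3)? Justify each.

Not equivalent: only (⇐) holds.

(⟸) If k ≡ 2 (mod 5) and k ≡ 2 (mod 6), then by the Chinese remainder theorem k ≡ 2 (mod 30). Since 2 ≡ 2 (mod 3) and 3 ∣ 30, we get k ≡ 2 (mod 3).

(⟹) This fails: k = 5 gives 5 ≡ 2 (mod 3) but 5 ≡ 0 (mod 5), so the conjunction on the right does not hold.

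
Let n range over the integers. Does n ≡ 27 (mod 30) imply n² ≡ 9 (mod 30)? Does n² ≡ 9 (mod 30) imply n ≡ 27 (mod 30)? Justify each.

Not equivalent: only (⇒) holds.

Forward direction. Suppose n ≡ 27 (mod 30). Write n = 30j + 27. Then (30j + 27)² = 900j² + 1620j + 729 = 30(30j² + 54j + 24) + 9, so n² ≡ 9 (mod 30).

Converse. This fails: take n = 3. Then 3² = 9 ≡ 9 (mod 30), yet 3 ≡ 3 (mod 30), not 27.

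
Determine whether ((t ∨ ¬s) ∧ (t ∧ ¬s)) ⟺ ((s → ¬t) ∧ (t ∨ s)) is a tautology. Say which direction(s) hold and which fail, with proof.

Only the forward implication holds.

[⇒] Assume the antecedent. If t is true, the antecedent forces (t = T, s = F), and (s → ¬t) ∧ (t ∨ s) holds there. If t is false, the antecedent cannot hold. Either way (s → ¬t) ∧ (t ∨ s) holds.

[⇐] This fails. Under t = F, s = T, the left side is false but the right side is true.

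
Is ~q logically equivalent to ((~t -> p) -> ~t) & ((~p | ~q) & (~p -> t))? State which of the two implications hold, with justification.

Only the converse holds.

(⇒) This fails. Under q = F, t = F, p = F, the left side is true but the right side is false.

(⇐) Assume the antecedent. If q is true, the antecedent cannot hold. If q is false, ~q reduces to true regardless of the other variables. Either way ~q holds.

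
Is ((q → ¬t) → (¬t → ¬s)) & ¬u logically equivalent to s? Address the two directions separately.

Forward direction. This fails. Under s = F, u = F, q = F, t = F, the left side is true but the right side is false.

Converse. This fails. Under s = T, u = F, q = F, t = F, the left side is false but the right side is true.

(⇒) fails and (⇐) fails.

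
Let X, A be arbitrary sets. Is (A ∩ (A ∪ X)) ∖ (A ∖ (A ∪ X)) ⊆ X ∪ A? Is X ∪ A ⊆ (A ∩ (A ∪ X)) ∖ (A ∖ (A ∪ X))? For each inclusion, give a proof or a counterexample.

(⊇) This inclusion fails. Take X = {1}, A = ∅; then 1 ∈ X ∪ A but 1 ∉ (A ∩ (A ∪ X)) ∖ (A ∖ (A ∪ X)).

(⊆) Let x ∈ (A ∩ (A ∪ X)) ∖ (A ∖ (A ∪ X)). Then either x ∈ A and x ∉ X; or x ∈ X ∩ A. In each case x ∈ X ∪ A, so (A ∩ (A ∪ X)) ∖ (A ∖ (A ∪ X)) ⊆ X ∪ A.

Only the forward inclusion holds.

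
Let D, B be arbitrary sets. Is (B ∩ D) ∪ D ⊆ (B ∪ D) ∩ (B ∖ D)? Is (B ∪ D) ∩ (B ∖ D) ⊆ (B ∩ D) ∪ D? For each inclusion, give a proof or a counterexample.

(⟹) This inclusion fails. Take D = {1}, B = ∅; then 1 ∈ (B ∩ D) ∪ D but 1 ∉ (B ∪ D) ∩ (B ∖ D).

(⟸) This inclusion fails. Take D = ∅, B = {1}; then 1 ∈ (B ∪ D) ∩ (B ∖ D) but 1 ∉ (B ∩ D) ∪ D.

Both inclusions fail.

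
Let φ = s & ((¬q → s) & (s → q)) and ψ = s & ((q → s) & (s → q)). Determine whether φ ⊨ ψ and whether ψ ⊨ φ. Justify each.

(⟹) Assume the antecedent. If q is true, the antecedent forces (q = T, s = T), and s & ((q → s) & (s → q)) holds there. If q is false, the antecedent cannot hold. Either way s & ((q → s) & (s → q)) holds.

(⟸) Assume the antecedent. If q is true, the antecedent forces (q = T, s = T), and s & ((¬q → s) & (s → q)) holds there. If q is false, the antecedent cannot hold. Either way s & ((¬q → s) & (s → q)) holds.

Both directions hold.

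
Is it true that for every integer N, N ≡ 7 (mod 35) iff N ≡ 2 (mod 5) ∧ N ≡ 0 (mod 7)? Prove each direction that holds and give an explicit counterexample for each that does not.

(→) Suppose N ≡ 7 (mod 35); write N = 35j + 7. Since 5 ∣ 35, reducing mod 5 gives N ≡ 7 ≡ 2 (mod 5); since 7 ∣ 35, reducing mod 7 gives N ≡ 7 ≡ 0 (mod 7).

(←) Conversely, if N ≡ 2 (mod 5) and N ≡ 0 (mod 7), then by the Chinese remainder theorem N ≡ 7 (mod 35). This is exactly N ≡ 7 (mod 35).

Equivalent; both directions hold.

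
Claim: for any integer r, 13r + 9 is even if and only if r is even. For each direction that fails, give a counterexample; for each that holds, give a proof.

Neither implication holds.

(⟹) This fails: r = 5 gives 13r + 9 = 74, which is even, but 5 is odd, not even.

(⟸) This also fails: r = 4 is even, but 13r + 9 = 61 is odd, not even.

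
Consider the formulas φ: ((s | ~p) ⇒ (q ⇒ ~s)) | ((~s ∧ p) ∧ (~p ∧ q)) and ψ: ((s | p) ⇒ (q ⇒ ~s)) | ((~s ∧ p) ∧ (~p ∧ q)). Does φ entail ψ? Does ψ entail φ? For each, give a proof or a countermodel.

Both implications hold.

Converse. Assume the antecedent. If s is true, the antecedent forces (s = T, q = F, p = F) or (s = T, q = F, p = T), and the consequent holds there. If s is false, the consequent reduces to true regardless of the other variables. Either way the consequent holds.

Forward direction. Assume the antecedent. If s is true, the antecedent forces (s = T, q = F, p = F) or (s = T, q = F, p = T), and the consequent holds there. If s is false, the consequent reduces to true regardless of the other variables. Either way the consequent holds.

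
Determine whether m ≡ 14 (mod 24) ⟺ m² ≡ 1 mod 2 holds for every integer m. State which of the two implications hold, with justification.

[⇒] This fails: take m = 14. Then 14 ≡ 14 (mod 24), but 14² = 196 ≡ 0 (mod 2), not 1.

[⇐] This fails: take m = 1. Then 1² = 1 ≡ 1 (mod 2), yet 1 ≡ 1 (mod 24), not 14.

Both directions fail.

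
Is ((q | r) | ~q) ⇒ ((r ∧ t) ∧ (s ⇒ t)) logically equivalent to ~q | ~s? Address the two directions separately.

(⇒) This fails. Under q = T, t = T, s = T, r = T, the left side is true but the right side is false.

(⇐) This fails. Under q = F, t = F, s = F, r = F, the left side is false but the right side is true.

Neither direction holds.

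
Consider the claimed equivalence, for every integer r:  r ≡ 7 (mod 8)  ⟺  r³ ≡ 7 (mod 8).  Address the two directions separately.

Both implications hold.

[⇒] Suppose r ≡ 7 (mod 8). Write r = 8j + 7. Then (8j + 7)³ = 512j³ + 1344j² + 1176j + 343 = 8(64j³ + 168j² + 147j + 42) + 7, so r³ ≡ 7 (mod 8).

[⇐] For the converse, argue contrapositively. If r ≢ 7 (mod 8), then r is congruent to one of 0, 1, 2, 3, 4, 5, 6 modulo 8, and these give r³ ≡ 0, 1, 0, 3, 0, 5, 0 respectively — never 7.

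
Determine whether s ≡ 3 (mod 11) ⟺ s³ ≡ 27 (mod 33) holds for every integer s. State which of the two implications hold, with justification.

Not equivalent: only (⇐) holds.

(→) This fails: take s = 14. Then 14 ≡ 3 (mod 11), but 14³ = 2744 ≡ 5 (mod 33), not 27.

(←) Conversely, the residues r modulo 33 with r³ ≡ 27 (mod 33) are exactly {3}, and each is ≡ 3 (mod 11).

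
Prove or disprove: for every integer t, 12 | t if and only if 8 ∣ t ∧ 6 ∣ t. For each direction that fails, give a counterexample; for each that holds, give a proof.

Only the reverse direction holds.

(⟸) Suppose 8 ∣ t and 6 ∣ t. Any common multiple of 8 and 6 is a multiple of their lcm; here lcm(8, 6) = 8·6/gcd(8, 6) = 48/2 = 24, so 24 ∣ t. Since 12 ∣ 24, it follows that 12 ∣ t.

(⟹) This fails: take t = 12. Certainly 12 ∣ 12, but 8 ∤ 12.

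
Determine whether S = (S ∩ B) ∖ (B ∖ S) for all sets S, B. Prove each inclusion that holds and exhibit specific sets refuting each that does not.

(⊆) fails; (⊇) holds.

(⊇) Let x ∈ (S ∩ B) ∖ (B ∖ S). Then x ∈ S ∩ B, from which x ∈ S.

(⊆) This inclusion fails. Take S = {1}, B = ∅; then 1 ∈ S but 1 ∉ (S ∩ B) ∖ (B ∖ S).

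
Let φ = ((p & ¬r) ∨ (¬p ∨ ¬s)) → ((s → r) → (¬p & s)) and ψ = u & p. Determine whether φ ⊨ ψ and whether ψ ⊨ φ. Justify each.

Both directions fail.

(→) This fails. Under p = F, s = T, u = F, r = F, the left side is true but the right side is false.

(←) This fails. Under p = T, s = F, u = T, r = T, the left side is false but the right side is true.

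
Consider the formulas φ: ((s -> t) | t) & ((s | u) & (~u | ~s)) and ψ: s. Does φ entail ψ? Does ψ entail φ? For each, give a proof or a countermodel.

Forward direction. This fails. Under u = T, t = F, s = F, the left side is true but the right side is false.

Converse. This fails. Under u = F, t = F, s = T, the left side is false but the right side is true.

(⇒) fails and (⇐) fails.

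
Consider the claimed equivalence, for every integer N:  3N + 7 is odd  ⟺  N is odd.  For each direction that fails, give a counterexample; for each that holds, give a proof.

Both directions fail.

(⇒) This fails: N = 2 gives 3N + 7 = 13, which is odd, but 2 is even, not odd.

(⇐) This also fails: N = 1 is odd, but 3N + 7 = 10 is even, not odd.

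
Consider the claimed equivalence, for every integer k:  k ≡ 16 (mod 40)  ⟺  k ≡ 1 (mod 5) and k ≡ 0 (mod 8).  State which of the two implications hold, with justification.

Both implications hold.

[⇐] If k ≡ 1 (mod 5) and k ≡ 0 (mod 8), then by the Chinese remainder theorem k ≡ 16 (mod 40). This is exactly k ≡ 16 (mod 40).

[⇒] Suppose k ≡ 16 (mod 40); write k = 40j + 16. Since 5 ∣ 40, reducing mod 5 gives k ≡ 16 ≡ 1 (mod 5); since 8 ∣ 40, reducing mod 8 gives k ≡ 16 ≡ 0 (mod 8).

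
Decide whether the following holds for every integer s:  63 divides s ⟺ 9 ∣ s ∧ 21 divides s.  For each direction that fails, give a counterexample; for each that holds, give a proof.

Both implications hold.

(⟹) If 63 ∣ s, write s = 63q. Since 63 = 7·9, s = 9·(7q), so 9 ∣ s; and since 63 = 3·21, s = 21·(3q), so 21 ∣ s.

(⟸) Suppose 9 ∣ s and 21 ∣ s. Any common multiple of 9 and 21 is a multiple of their lcm; here lcm(9, 21) = 9·21/gcd(9, 21) = 189/3 = 63, so 63 ∣ s.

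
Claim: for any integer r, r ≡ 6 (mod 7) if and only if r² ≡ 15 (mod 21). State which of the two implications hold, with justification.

[⇒] This fails: take r = 13. Then 13 ≡ 6 (mod 7), but 13² = 169 ≡ 1 (mod 21), not 15.

[⇐] This fails: take r = 15. Then 15² = 225 ≡ 15 (mod 21), yet 15 ≡ 1 (mod 7), not 6.

Both directions fail.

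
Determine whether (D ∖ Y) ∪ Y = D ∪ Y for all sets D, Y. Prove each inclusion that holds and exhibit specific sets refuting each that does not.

(⊇) Let x ∈ D ∪ Y. Then either x ∈ D and x ∉ Y; or x ∈ Y and x ∉ D; or x ∈ D ∩ Y. In each case x ∈ (D ∖ Y) ∪ Y, so D ∪ Y ⊆ (D ∖ Y) ∪ Y.

(⊆) Let x ∈ (D ∖ Y) ∪ Y. Then either x ∈ D and x ∉ Y; or x ∈ Y and x ∉ D; or x ∈ D ∩ Y. In each case x ∈ D ∪ Y, so (D ∖ Y) ∪ Y ⊆ D ∪ Y.

Both inclusions hold; the sets are equal.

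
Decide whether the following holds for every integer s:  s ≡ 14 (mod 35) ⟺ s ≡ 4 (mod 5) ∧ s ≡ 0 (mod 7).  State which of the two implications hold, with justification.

Forward direction. Suppose s ≡ 14 (mod 35); write s = 35j + 14. Since 5 ∣ 35, reducing mod 5 gives s ≡ 14 ≡ 4 (mod 5); since 7 ∣ 35, reducing mod 7 gives s ≡ 14 ≡ 0 (mod 7).

Converse. If s ≡ 4 (mod 5) and s ≡ 0 (mod 7), then by the Chinese remainder theorem s ≡ 14 (mod 35). This is exactly s ≡ 14 (mod 35).

Both directions hold.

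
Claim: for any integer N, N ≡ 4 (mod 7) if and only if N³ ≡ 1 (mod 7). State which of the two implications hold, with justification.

(⇒) holds; (⇐) fails.

[⇒] Suppose N ≡ 4 (mod 7). Write N = 7j + 4. Then (7j + 4)³ = 343j³ + 588j² + 336j + 64 = 7(49j³ + 84j² + 48j + 9) + 1, so N³ ≡ 1 (mod 7).

[⇐] This fails: take N = 1. Then 1³ = 1 ≡ 1 (mod 7), yet 1 ≡ 1 (mod 7), not 4.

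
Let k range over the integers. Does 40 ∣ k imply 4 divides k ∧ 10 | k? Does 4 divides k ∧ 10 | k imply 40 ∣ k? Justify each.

The forward direction holds; the converse fails.

(⟹) If 40 ∣ k, write k = 40q. Since 40 = 10·4, k = 4·(10q), so 4 ∣ k; and since 40 = 4·10, k = 10·(4q), so 10 ∣ k.

(⟸) This fails: take k = 20. Both 4 ∣ 20 and 10 ∣ 20, yet 20 is not a multiple of 40 (since 20 = 0·40 + 20), so 40 ∤ 20.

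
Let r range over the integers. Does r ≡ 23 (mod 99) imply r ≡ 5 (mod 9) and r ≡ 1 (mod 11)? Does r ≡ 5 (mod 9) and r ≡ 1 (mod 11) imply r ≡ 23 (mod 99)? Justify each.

Equivalent; both directions hold.

[⇒] Suppose r ≡ 23 (mod 99); write r = 99j + 23. Since 9 ∣ 99, reducing mod 9 gives r ≡ 23 ≡ 5 (mod 9); since 11 ∣ 99, reducing mod 11 gives r ≡ 23 ≡ 1 (mod 11).

[⇐] Conversely, if r ≡ 5 (mod 9) and r ≡ 1 (mod 11), then by the Chinese remainder theorem r ≡ 23 (mod 99). This is exactly r ≡ 23 (mod 99).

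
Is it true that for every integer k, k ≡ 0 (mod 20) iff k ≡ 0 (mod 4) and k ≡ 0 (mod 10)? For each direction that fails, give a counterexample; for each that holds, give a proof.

Both directions hold.

[⇒] Suppose k ≡ 0 (mod 20); write k = 20j + 0. Since 4 ∣ 20, reducing mod 4 gives k ≡ 0 (mod 4); since 10 ∣ 20, reducing mod 10 gives k ≡ 0 (mod 10).

[⇐] Conversely, if k ≡ 0 (mod 4) and k ≡ 0 (mod 10), then by the Chinese remainder theorem k ≡ 0 (mod 20). This is exactly k ≡ 0 (mod 20).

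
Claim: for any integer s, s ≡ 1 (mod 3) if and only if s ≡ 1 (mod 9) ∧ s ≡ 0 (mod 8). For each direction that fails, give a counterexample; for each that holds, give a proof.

(⇒) This fails: s = 1 gives 1 ≡ 1 (mod 3) but 1 ≡ 1 (mod 8), so the conjunction on the right does not hold.

(⇐) Conversely, if s ≡ 1 (mod 9) and s ≡ 0 (mod 8), then by the Chinese remainder theorem s ≡ 64 (mod 72). Since 64 ≡ 1 (mod 3) and 3 ∣ 72, we get s ≡ 1 (mod 3).

Only the reverse direction holds.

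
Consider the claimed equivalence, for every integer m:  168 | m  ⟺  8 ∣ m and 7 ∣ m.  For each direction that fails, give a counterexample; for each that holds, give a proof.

(⇒) If 168 ∣ m, write m = 168q. Since 168 = 21·8, m = 8·(21q), so 8 ∣ m; and since 168 = 24·7, m = 7·(24q), so 7 ∣ m.

(⇐) This fails: take m = 56. Both 8 ∣ 56 and 7 ∣ 56, yet 56 is not a multiple of 168 (since 56 = 0·168 + 56), so 168 ∤ 56.

(⇒) holds; (⇐) fails.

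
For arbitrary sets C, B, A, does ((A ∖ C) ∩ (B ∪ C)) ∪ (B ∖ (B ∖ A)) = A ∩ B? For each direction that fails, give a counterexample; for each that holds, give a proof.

Both inclusions hold.

(⊆) Let x ∈ ((A ∖ C) ∩ (B ∪ C)) ∪ (B ∖ (B ∖ A)). Then either x ∈ B ∩ A and x ∉ C; or x ∈ C ∩ B ∩ A. In each case x ∈ A ∩ B, so ((A ∖ C) ∩ (B ∪ C)) ∪ (B ∖ (B ∖ A)) ⊆ A ∩ B.

(⊇) Let x ∈ A ∩ B. Then either x ∈ B ∩ A and x ∉ C; or x ∈ C ∩ B ∩ A. In each case x ∈ ((A ∖ C) ∩ (B ∪ C)) ∪ (B ∖ (B ∖ A)), so A ∩ B ⊆ ((A ∖ C) ∩ (B ∪ C)) ∪ (B ∖ (B ∖ A)).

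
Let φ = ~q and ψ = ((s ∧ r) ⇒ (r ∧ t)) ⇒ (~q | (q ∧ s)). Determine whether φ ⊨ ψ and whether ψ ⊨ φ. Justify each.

The forward direction holds; the converse fails.

[⇒] Assume the antecedent. If q is true, the antecedent cannot hold. If q is false, the consequent reduces to true regardless of the other variables. Either way the consequent holds.

[⇐] This fails. Under t = F, q = T, r = F, s = T, the left side is false but the right side is true.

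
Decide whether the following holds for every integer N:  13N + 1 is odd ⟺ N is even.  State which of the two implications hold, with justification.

Both directions hold; the statement is true.

(→) Suppose 13N + 1 is odd. Since 13 is odd, 13N and N have the same parity, so 13N + 1 ≡ N + 1 (mod 2). As 1 is odd, 13N + 1 is odd exactly when N is even. Thus N is even.

(←) Conversely, suppose N is even; write N = 2j. Then 13N + 1 = 13·(2j) + 1 = 2·13j + 1, which is odd.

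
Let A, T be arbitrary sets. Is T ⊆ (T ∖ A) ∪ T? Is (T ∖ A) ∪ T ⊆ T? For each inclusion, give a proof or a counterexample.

Both inclusions hold.

(⟹) Let x ∈ T. Then either x ∈ T and x ∉ A; or x ∈ A ∩ T. In each case x ∈ (T ∖ A) ∪ T, so T ⊆ (T ∖ A) ∪ T.

(⟸) Let x ∈ (T ∖ A) ∪ T. Then either x ∈ T and x ∉ A; or x ∈ A ∩ T. In each case x ∈ T, so (T ∖ A) ∪ T ⊆ T.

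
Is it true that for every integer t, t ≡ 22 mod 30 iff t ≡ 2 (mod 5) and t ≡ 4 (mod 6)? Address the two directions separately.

(⇒) Suppose t ≡ 22 (mod 30); write t = 30j + 22. Since 5 ∣ 30, reducing mod 5 gives t ≡ 22 ≡ 2 (mod 5); since 6 ∣ 30, reducing mod 6 gives t ≡ 22 ≡ 4 (mod 6).

(⇐) Conversely, if t ≡ 2 (mod 5) and t ≡ 4 (mod 6), then by the Chinese remainder theorem t ≡ 22 (mod 30). This is exactly t ≡ 22 (mod 30).

Both directions hold.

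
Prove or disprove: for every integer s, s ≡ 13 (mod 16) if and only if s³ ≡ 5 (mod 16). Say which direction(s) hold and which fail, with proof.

[⇐] Suppose s³ ≡ 5 (mod 16). The only residue r in {0, …, 15} with r³ ≡ 5 (mod 16) is r = 13, so s ≡ 13 (mod 16).

[⇒] Suppose s ≡ 13 (mod 16). Write s = 16j + 13. Then (16j + 13)³ = 4096j³ + 9984j² + 8112j + 2197 = 16(256j³ + 624j² + 507j + 137) + 5, so s³ ≡ 5 (mod 16).

Equivalent; both directions hold.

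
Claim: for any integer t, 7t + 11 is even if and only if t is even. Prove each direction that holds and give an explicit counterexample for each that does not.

(⇒) fails and (⇐) fails.

(→) This fails: t = 5 gives 7t + 11 = 46, which is even, but 5 is odd, not even.

(←) This also fails: t = 4 is even, but 7t + 11 = 39 is odd, not even.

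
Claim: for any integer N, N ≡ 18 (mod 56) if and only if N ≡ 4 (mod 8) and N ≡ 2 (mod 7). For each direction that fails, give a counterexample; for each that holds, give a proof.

[⇒] This fails: N = 18 gives 18 ≡ 18 (mod 56) but 18 ≡ 2 (mod 8), so the conjunction on the right does not hold.

[⇐] This fails: N = 44 satisfies both congruences on the right (44 ≡ 4 mod 8 and 44 ≡ 2 mod 7) yet 44 ≡ 44 (mod 56), not 18.

(⇒) fails and (⇐) fails.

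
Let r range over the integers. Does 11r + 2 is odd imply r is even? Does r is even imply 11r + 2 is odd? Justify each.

(→) This fails: r = 3 gives 11r + 2 = 35, which is odd, but 3 is odd, not even.

(←) This also fails: r = 2 is even, but 11r + 2 = 24 is even, not odd.

Neither implication holds.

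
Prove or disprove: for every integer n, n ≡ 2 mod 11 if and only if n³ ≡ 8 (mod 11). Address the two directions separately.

Both implications hold.

(→) Suppose n ≡ 2 mod 11. Write n = 11j + 2. Then (11j + 2)³ = 1331j³ + 726j² + 132j + 8 = 11(121j³ + 66j² + 12j) + 8, so n³ ≡ 8 (mod 11).

(←) Conversely, suppose n³ ≡ 8 (mod 11). The only residue r in {0, …, 10} with r³ ≡ 8 (mod 11) is r = 2, so n ≡ 2 (mod 11).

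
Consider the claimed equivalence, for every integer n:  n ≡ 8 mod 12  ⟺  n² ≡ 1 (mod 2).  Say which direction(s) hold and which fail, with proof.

[⇒] This fails: take n = 8. Then 8 ≡ 8 (mod 12), but 8² = 64 ≡ 0 (mod 2), not 1.

[⇐] This fails: take n = 1. Then 1² = 1 ≡ 1 (mod 2), yet 1 ≡ 1 (mod 12), not 8.

Neither implication holds.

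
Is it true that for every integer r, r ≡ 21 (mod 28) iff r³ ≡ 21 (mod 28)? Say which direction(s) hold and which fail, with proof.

The biconditional holds.

(→) Suppose r ≡ 21 (mod 28). Write r = 28j + 21. Then (28j + 21)³ = 21952j³ + 49392j² + 37044j + 9261 = 28(784j³ + 1764j² + 1323j + 330) + 21, so r³ ≡ 21 (mod 28).

(←) Conversely, suppose r³ ≡ 21 (mod 28). The only residue r in {0, …, 27} with r³ ≡ 21 (mod 28) is r = 21, so r ≡ 21 (mod 28).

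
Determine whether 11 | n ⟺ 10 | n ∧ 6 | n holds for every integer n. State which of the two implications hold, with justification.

(⇒) fails and (⇐) fails.

[⇒] This fails: take n = 11. Certainly 11 ∣ 11, but 10 ∤ 11.

[⇐] This fails: take n = 30. Both 10 ∣ 30 and 6 ∣ 30, yet 30 is not a multiple of 11 (since 30 = 2·11 + 8), so 11 ∤ 30.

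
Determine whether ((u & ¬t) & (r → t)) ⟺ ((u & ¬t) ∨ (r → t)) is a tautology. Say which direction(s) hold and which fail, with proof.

The forward direction holds; the converse fails.

Converse. This fails. Under t = F, r = F, u = F, the left side is false but the right side is true.

Forward direction. Assume the antecedent. If t is true, the antecedent cannot hold. If t is false, the antecedent forces (t = F, r = F, u = T), and (u & ¬t) ∨ (r → t) holds there. Either way (u & ¬t) ∨ (r → t) holds.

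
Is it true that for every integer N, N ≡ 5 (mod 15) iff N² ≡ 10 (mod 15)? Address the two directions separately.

(→) Suppose N ≡ 5 (mod 15). Write N = 15j + 5. Then (15j + 5)² = 225j² + 150j + 25 = 15(15j² + 10j + 1) + 10, so N² ≡ 10 (mod 15).

(←) This fails: take N = 10. Then 10² = 100 ≡ 10 (mod 15), yet 10 ≡ 10 (mod 15), not 5.

Not equivalent: only (⇒) holds.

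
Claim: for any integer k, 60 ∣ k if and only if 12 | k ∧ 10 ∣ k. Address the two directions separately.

(→) If 60 ∣ k, write k = 60q. Since 60 = 5·12, k = 12·(5q), so 12 ∣ k; and since 60 = 6·10, k = 10·(6q), so 10 ∣ k.

(←) Suppose 12 ∣ k and 10 ∣ k. Any common multiple of 12 and 10 is a multiple of their lcm; here lcm(12, 10) = 12·10/gcd(12, 10) = 120/2 = 60, so 60 ∣ k.

The biconditional holds.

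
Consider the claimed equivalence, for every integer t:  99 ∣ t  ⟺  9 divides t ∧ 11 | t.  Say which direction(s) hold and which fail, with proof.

The biconditional holds.

(⟹) If 99 ∣ t, write t = 99q. Since 99 = 11·9, t = 9·(11q), so 9 ∣ t; and since 99 = 9·11, t = 11·(9q), so 11 ∣ t.

(⟸) Suppose 9 ∣ t and 11 ∣ t. Any common multiple of 9 and 11 is a multiple of their lcm; here gcd(9, 11) = 1, so lcm(9, 11) = 9·11 = 99, so 99 ∣ t.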